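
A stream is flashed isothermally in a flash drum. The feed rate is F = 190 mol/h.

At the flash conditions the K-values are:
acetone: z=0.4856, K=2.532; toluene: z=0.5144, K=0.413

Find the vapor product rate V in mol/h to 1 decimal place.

V = 93.4 mol/h

Let β = V/F and solve Σ zᵢ(Kᵢ−1)/(1+β(Kᵢ−1)) = 0.
g(0) = ΣzᵢKᵢ − 1 = 0.4420 and g(1) = 1 − Σzᵢ/Kᵢ = -0.4373, so a root lies in (0, 1).
Newton–Raphson from β = 0.4:
  β = 0.4000: g = 0.06667, g' = -0.7409 → β = 0.4900
  β = 0.4900: g = 0.00109, g' = -0.7211 → β = 0.4915
Converged at β = 0.4915.
Then V = β·F = 0.4915·190 = 93.4 mol/h and L = F − V = 96.6 mol/h.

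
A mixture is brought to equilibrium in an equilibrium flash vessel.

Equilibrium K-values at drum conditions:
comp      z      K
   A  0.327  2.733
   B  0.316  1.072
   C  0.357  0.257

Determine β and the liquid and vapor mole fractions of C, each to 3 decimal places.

Rachford–Rice: g(β) = Σ zᵢ(Kᵢ−1)/(1+β(Kᵢ−1)) = 0.
Check two-phase: ΣzᵢKᵢ = 1.324 > 1 and Σzᵢ/Kᵢ = 1.804 > 1, so g(0) = 0.324 > 0 and g(1) = -0.804 < 0.
Newton iteration, β⁰ = 0.59:
  β = 0.590: g = -0.1703, g' = -0.866 → β = 0.393
  β = 0.393: g = -0.0158, g' = -0.742 → β = 0.372
Converged at β = 0.372.
Compositions from xᵢ = zᵢ/(1+β(Kᵢ−1)), yᵢ = Kᵢxᵢ:
  A: x = 0.199, y = 0.543
  B: x = 0.308, y = 0.330
  C: x = 0.493, y = 0.127

β = 0.372, x_C = 0.493, y_C = 0.127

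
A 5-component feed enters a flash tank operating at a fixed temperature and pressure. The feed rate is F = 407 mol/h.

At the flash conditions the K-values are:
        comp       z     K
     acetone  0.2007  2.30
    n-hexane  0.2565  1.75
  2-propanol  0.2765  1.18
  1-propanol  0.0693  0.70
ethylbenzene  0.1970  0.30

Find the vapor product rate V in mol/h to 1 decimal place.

V = 292.5 mol/h

Material balance + equilibrium reduce to Σ zᵢ(Kᵢ−1)/(1+ψ(Kᵢ−1)) = 0.
g(0) = ΣzᵢKᵢ − 1 = 0.3444 and g(1) = 1 − Σzᵢ/Kᵢ = -0.2238, so a root lies in (0, 1).
Iterate (Newton) starting at ψ = 0.59:
  ψ = 0.5900: g = 0.06583, g' = -0.4746 → ψ = 0.7287
  ψ = 0.7287: g = -0.00570, g' = -0.5692 → ψ = 0.7187
  ψ = 0.7187: g = -0.00005, g' = -0.5596 → ψ = 0.7186
Converged at ψ = 0.7186.
Then V = ψ·F = 0.7186·407 = 292.5 mol/h and L = F − V = 114.5 mol/h.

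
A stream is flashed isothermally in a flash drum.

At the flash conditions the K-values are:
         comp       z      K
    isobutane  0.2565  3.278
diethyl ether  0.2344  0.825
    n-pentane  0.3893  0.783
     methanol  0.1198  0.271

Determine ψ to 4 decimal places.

ψ = 0.4918

Let ψ = V/F and solve Σ zᵢ(Kᵢ−1)/(1+ψ(Kᵢ−1)) = 0.
g(0) = ΣzᵢKᵢ − 1 = 0.3715 and g(1) = 1 − Σzᵢ/Kᵢ = -0.3016, so a root lies in (0, 1).
Newton–Raphson from ψ = 0.5:
  ψ = 0.5000: g = -0.00397, g' = -0.4803 → ψ = 0.4917
  ψ = 0.4917: g = 0.00001, g' = -0.4824 → ψ = 0.4918
Converged at ψ = 0.4918.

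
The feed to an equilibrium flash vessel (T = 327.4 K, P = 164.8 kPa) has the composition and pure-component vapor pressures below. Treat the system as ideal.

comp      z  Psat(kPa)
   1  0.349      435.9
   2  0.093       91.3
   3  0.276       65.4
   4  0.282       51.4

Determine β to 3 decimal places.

Raoult's law: Kᵢ = Pᵢˢᵃᵗ/P = Pᵢˢᵃᵗ/164.8.
  K_1 = 435.9/164.8 = 2.64502, K_2 = 91.3/164.8 = 0.55400, K_3 = 65.4/164.8 = 0.39684, K_4 = 51.4/164.8 = 0.31189
Rachford–Rice: g(β) = Σ zᵢ(Kᵢ−1)/(1+β(Kᵢ−1)) = 0.
Feasibility: ΣzᵢKᵢ = 1.172, Σzᵢ/Kᵢ = 1.899 — both > 1, two phases present.
Newton iteration, β⁰ = 0.42:
  β = 0.420: g = -0.2074, g' = -0.803 → β = 0.162
  β = 0.162: g = 0.0061, g' = -0.903 → β = 0.168
Converged at β = 0.168.

β = 0.168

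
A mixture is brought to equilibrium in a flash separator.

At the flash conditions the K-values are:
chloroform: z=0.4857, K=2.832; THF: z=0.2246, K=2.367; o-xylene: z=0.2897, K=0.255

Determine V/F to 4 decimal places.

V/F = 0.7798

Iterate (Newton) starting at V/F = 0.6:
  V/F = 0.6000: g = 0.20227, g' = -1.0224 → V/F = 0.7978
  V/F = 0.7978: g = -0.02378, g' = -1.3424 → V/F = 0.7801
  V/F = 0.7801: g = -0.00046, g' = -1.2912 → V/F = 0.7798
Converged at V/F = 0.7798.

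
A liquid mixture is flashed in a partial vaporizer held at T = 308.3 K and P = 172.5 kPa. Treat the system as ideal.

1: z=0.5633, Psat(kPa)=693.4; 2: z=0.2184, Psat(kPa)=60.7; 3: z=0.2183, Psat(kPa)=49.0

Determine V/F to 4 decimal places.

Raoult's law: Kᵢ = Pᵢˢᵃᵗ/P = Pᵢˢᵃᵗ/172.5.
  K_1 = 693.4/172.5 = 4.019710, K_2 = 60.7/172.5 = 0.351884, K_3 = 49.0/172.5 = 0.284058
Rachford–Rice: g(V/F) = Σ zᵢ(Kᵢ−1)/(1+V/F(Kᵢ−1)) = 0.
g(0) = ΣzᵢKᵢ − 1 = 1.4032 and g(1) = 1 − Σzᵢ/Kᵢ = -0.5293, so a root lies in (0, 1).
Iterate (Newton) starting at V/F = 0.54:
  V/F = 0.5400: g = 0.17405, g' = -1.2568 → V/F = 0.6785
  V/F = 0.6785: g = 0.00134, g' = -1.2680 → V/F = 0.6796
Converged at V/F = 0.6796.

V/F = 0.6796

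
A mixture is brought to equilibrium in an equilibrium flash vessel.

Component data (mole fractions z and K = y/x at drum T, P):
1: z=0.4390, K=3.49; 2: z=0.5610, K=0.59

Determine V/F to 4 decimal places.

Binary case is linear: z₁(K₁−1)(1+V/F(K₂−1)) + z₂(K₂−1)(1+V/F(K₁−1)) = 0
⇒ V/F = [z₁(K₁−1)+z₂(K₂−1)] / [−(K₁−1)(K₂−1)] = 0.86310/1.02090 = 0.8454

V/F = 0.8454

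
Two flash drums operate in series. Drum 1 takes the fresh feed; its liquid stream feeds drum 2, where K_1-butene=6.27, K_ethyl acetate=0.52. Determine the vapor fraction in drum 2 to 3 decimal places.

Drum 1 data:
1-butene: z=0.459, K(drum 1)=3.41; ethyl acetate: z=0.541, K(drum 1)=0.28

V/F (drum 2) = 0.333

Drum 1:
Material balance + equilibrium reduce to Σ zᵢ(Kᵢ−1)/(1+ψ₁(Kᵢ−1)) = 0.
g(0) = ΣzᵢKᵢ − 1 = 0.717 and g(1) = 1 − Σzᵢ/Kᵢ = -1.067, so a root lies in (0, 1).
Binary case is linear: z₁(K₁−1)(1+ψ₁(K₂−1)) + z₂(K₂−1)(1+ψ₁(K₁−1)) = 0
⇒ ψ₁ = [z₁(K₁−1)+z₂(K₂−1)] / [−(K₁−1)(K₂−1)] = 0.7167/1.7352 = 0.413
Drum-1 compositions:
  1-butene: x = 0.230, y = 0.784
  ethyl acetate: x = 0.770, y = 0.216
Drum-2 feed = drum-1 liquid: z₂ = (0.2300, 0.7700).
Drum 2:
Rachford–Rice: g(ψ₂) = Σ zᵢ(Kᵢ−1)/(1+ψ₂(Kᵢ−1)) = 0.
Check two-phase: ΣzᵢKᵢ = 1.843 > 1 and Σzᵢ/Kᵢ = 1.517 > 1, so g(0) = 0.843 > 0 and g(1) = -0.517 < 0.
Binary case is linear: z₁(K₁−1)(1+ψ₂(K₂−1)) + z₂(K₂−1)(1+ψ₂(K₁−1)) = 0
⇒ ψ₂ = [z₁(K₁−1)+z₂(K₂−1)] / [−(K₁−1)(K₂−1)] = 0.8427/2.5296 = 0.333
  1-butene: x = 0.083, y = 0.523
  ethyl acetate: x = 0.917, y = 0.477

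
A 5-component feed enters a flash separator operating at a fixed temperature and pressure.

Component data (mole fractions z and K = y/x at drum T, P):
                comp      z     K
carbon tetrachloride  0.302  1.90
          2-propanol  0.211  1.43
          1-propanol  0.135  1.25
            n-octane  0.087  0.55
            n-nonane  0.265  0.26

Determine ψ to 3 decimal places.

Let ψ = V/F and solve Σ zᵢ(Kᵢ−1)/(1+ψ(Kᵢ−1)) = 0.
Feasibility: ΣzᵢKᵢ = 1.161, Σzᵢ/Kᵢ = 1.592 — both > 1, two phases present.
Newton iteration, ψ⁰ = 0.49:
  ψ = 0.490: g = -0.0643, g' = -0.537 → ψ = 0.370
  ψ = 0.370: g = -0.0041, g' = -0.474 → ψ = 0.362
Converged at ψ = 0.362.

ψ = 0.362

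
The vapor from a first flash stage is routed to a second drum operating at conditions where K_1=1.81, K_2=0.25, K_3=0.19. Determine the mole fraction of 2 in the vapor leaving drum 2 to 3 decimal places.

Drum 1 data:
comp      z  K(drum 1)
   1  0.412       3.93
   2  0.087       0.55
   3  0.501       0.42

Drum 1:
Let ψ₁ = V/F and solve Σ zᵢ(Kᵢ−1)/(1+ψ₁(Kᵢ−1)) = 0.
Feasibility: ΣzᵢKᵢ = 1.877, Σzᵢ/Kᵢ = 1.456 — both > 1, two phases present.
Newton iteration, ψ₁⁰ = 0.5:
  ψ₁ = 0.500: g = 0.0299, g' = -0.946 → ψ₁ = 0.532
Converged at ψ₁ = 0.532.
Drum-1 compositions:
  1: x = 0.161, y = 0.633
  2: x = 0.114, y = 0.063
  3: x = 0.725, y = 0.304
Drum-2 feed = drum-1 vapor: z₂ = (0.6328, 0.0629, 0.3043).
Drum 2:
Let ψ₂ = V/F and solve Σ zᵢ(Kᵢ−1)/(1+ψ₂(Kᵢ−1)) = 0.
g(0) = ΣzᵢKᵢ − 1 = 0.219 and g(1) = 1 − Σzᵢ/Kᵢ = -1.203, so a root lies in (0, 1).
Newton–Raphson from ψ₂ = 0.5:
  ψ₂ = 0.500: g = -0.1250, g' = -0.865 → ψ₂ = 0.355
  ψ₂ = 0.355: g = -0.0126, g' = -0.710 → ψ₂ = 0.338
Converged at ψ₂ = 0.338.
  1: x = 0.497, y = 0.899
  2: x = 0.084, y = 0.021
  3: x = 0.419, y = 0.080

y_2 (drum 2) = 0.021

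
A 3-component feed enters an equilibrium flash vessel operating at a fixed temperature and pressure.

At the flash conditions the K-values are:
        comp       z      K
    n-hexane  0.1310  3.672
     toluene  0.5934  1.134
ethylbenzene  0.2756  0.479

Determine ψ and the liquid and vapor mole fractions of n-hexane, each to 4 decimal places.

Let ψ = V/F and solve Σ zᵢ(Kᵢ−1)/(1+ψ(Kᵢ−1)) = 0.
Feasibility: ΣzᵢKᵢ = 1.2860, Σzᵢ/Kᵢ = 1.1343 — both > 1, two phases present.
Newton–Raphson from ψ = 0.5:
  ψ = 0.5000: g = 0.03020, g' = -0.3176 → ψ = 0.5951
  ψ = 0.5951: g = 0.00068, g' = -0.3057 → ψ = 0.5973
Converged at ψ = 0.5973.
Compositions from xᵢ = zᵢ/(1+ψ(Kᵢ−1)), yᵢ = Kᵢxᵢ:
  n-hexane: x = 0.0505, y = 0.1853
  toluene: x = 0.5494, y = 0.6230
  ethylbenzene: x = 0.4001, y = 0.1917

ψ = 0.5973, x_n-hexane = 0.0505, y_n-hexane = 0.1853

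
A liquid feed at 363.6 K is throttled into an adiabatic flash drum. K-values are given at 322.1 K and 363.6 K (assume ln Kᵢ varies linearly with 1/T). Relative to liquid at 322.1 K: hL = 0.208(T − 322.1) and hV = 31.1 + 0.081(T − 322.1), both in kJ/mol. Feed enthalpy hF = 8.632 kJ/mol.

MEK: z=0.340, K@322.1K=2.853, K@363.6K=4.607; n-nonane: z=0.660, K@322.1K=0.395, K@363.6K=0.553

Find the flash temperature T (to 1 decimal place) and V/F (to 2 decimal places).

Adiabatic flash: solve Rachford–Rice at each trial T, then check hF = ψ·hV(T) + (1−ψ)·hL(T).
  T = 322.1 K: K = (2.853, 0.395), RR gives ψ = 0.206, H_out = 6.401 kJ/mol
  T = 363.6 K: K = (4.607, 0.553), RR gives ψ = 0.578, H_out = 23.552 kJ/mol
  T = 342.9 K: K = (3.681, 0.472), RR gives ψ = 0.398, H_out = 15.657 kJ/mol
  T = 332.5 K: K = (3.253, 0.433), RR gives ψ = 0.307, H_out = 11.303 kJ/mol
  T = 327.3 K: K = (3.050, 0.414), RR gives ψ = 0.258, H_out = 8.940 kJ/mol
  T = 324.7 K: K = (2.951, 0.404), RR gives ψ = 0.233, H_out = 7.695 kJ/mol
  T = 326.0 K: K = (3.000, 0.409), RR gives ψ = 0.245, H_out = 8.324 kJ/mol
Linear interpolation between T = 326.0 (H_out = 8.324) and T = 327.3 (H_out = 8.940) on hF = 8.632 gives T ≈ 326.6 K, at which ψ = 0.25.

T = 326.6 K, V/F = 0.25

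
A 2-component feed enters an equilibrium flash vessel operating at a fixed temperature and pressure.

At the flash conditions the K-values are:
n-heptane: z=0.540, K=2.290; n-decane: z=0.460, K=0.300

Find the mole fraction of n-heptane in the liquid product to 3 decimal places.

Rachford–Rice: g(β) = Σ zᵢ(Kᵢ−1)/(1+β(Kᵢ−1)) = 0.
Check two-phase: ΣzᵢKᵢ = 1.375 > 1 and Σzᵢ/Kᵢ = 1.769 > 1, so g(0) = 0.375 > 0 and g(1) = -0.769 < 0.
Binary case is linear: z₁(K₁−1)(1+β(K₂−1)) + z₂(K₂−1)(1+β(K₁−1)) = 0
⇒ β = [z₁(K₁−1)+z₂(K₂−1)] / [−(K₁−1)(K₂−1)] = 0.3746/0.9030 = 0.415
Compositions from xᵢ = zᵢ/(1+β(Kᵢ−1)), yᵢ = Kᵢxᵢ:
  n-heptane: x = 0.352, y = 0.806
  n-decane: x = 0.648, y = 0.194

x_n-heptane = 0.352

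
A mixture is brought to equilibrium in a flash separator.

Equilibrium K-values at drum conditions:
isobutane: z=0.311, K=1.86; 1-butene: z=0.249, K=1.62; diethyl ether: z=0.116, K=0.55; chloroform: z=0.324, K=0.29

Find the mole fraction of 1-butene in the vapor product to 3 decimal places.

y_1-butene = 0.344

Let β = V/F and solve Σ zᵢ(Kᵢ−1)/(1+β(Kᵢ−1)) = 0.
Feasibility: ΣzᵢKᵢ = 1.140, Σzᵢ/Kᵢ = 1.649 — both > 1, two phases present.
Iterate (Newton) starting at β = 0.61:
  β = 0.610: g = -0.1903, g' = -0.702 → β = 0.339
  β = 0.339: g = -0.0299, g' = -0.519 → β = 0.281
Converged at β = 0.281.
Compositions from xᵢ = zᵢ/(1+β(Kᵢ−1)), yᵢ = Kᵢxᵢ:
  isobutane: x = 0.251, y = 0.466
  1-butene: x = 0.212, y = 0.344
  diethyl ether: x = 0.133, y = 0.073
  chloroform: x = 0.405, y = 0.117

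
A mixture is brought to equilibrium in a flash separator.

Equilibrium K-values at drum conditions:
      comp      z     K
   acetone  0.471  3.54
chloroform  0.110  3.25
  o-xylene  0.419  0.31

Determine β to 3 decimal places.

Let β = V/F and solve Σ zᵢ(Kᵢ−1)/(1+β(Kᵢ−1)) = 0.
Check two-phase: ΣzᵢKᵢ = 2.155 > 1 and Σzᵢ/Kᵢ = 1.519 > 1, so g(0) = 1.155 > 0 and g(1) = -0.519 < 0.
Newton iteration, β⁰ = 0.4:
  β = 0.400: g = 0.3244, g' = -1.282 → β = 0.653
  β = 0.653: g = 0.0241, g' = -1.182 → β = 0.673
Converged at β = 0.673.

β = 0.673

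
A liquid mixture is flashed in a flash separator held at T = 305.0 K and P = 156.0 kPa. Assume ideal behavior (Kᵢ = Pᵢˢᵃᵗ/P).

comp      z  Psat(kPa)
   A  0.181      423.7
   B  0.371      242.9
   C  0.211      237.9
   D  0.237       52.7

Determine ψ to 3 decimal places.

Raoult's law: Kᵢ = Pᵢˢᵃᵗ/P = Pᵢˢᵃᵗ/156.0.
  K_A = 423.7/156.0 = 2.71603, K_B = 242.9/156.0 = 1.55705, K_C = 237.9/156.0 = 1.52500, K_D = 52.7/156.0 = 0.33782
Rachford–Rice: g(ψ) = Σ zᵢ(Kᵢ−1)/(1+ψ(Kᵢ−1)) = 0.
Feasibility: ΣzᵢKᵢ = 1.471, Σzᵢ/Kᵢ = 1.145 — both > 1, two phases present.
Iterate (Newton) starting at ψ = 0.62:
  ψ = 0.620: g = 0.1214, g' = -0.521 → ψ = 0.853
  ψ = 0.853: g = -0.0180, g' = -0.717 → ψ = 0.828
  ψ = 0.828: g = -0.0005, g' = -0.682 → ψ = 0.827
Converged at ψ = 0.827.

ψ = 0.827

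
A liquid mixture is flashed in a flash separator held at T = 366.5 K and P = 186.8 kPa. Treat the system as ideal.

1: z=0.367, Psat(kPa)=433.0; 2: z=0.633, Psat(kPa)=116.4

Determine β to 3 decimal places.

β = 0.494

Raoult's law: Kᵢ = Pᵢˢᵃᵗ/P = Pᵢˢᵃᵗ/186.8.
  K_1 = 433.0/186.8 = 2.31799, K_2 = 116.4/186.8 = 0.62313
Material balance + equilibrium reduce to Σ zᵢ(Kᵢ−1)/(1+β(Kᵢ−1)) = 0.
Feasibility: ΣzᵢKᵢ = 1.245, Σzᵢ/Kᵢ = 1.174 — both > 1, two phases present.
Binary case is linear: z₁(K₁−1)(1+β(K₂−1)) + z₂(K₂−1)(1+β(K₁−1)) = 0
⇒ β = [z₁(K₁−1)+z₂(K₂−1)] / [−(K₁−1)(K₂−1)] = 0.2451/0.4967 = 0.494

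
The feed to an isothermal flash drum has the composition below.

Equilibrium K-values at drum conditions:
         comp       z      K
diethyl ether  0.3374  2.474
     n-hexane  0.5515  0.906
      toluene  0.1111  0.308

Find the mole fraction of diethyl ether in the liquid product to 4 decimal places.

x_diethyl ether = 0.1548

Newton iteration, ψ⁰ = 0.56:
  ψ = 0.5600: g = 0.09220, g' = -0.3672 → ψ = 0.8111
  ψ = 0.8111: g = -0.00482, g' = -0.4342 → ψ = 0.7999
  ψ = 0.7999: g = -0.00004, g' = -0.4270 → ψ = 0.7998
Converged at ψ = 0.7998.
Compositions from xᵢ = zᵢ/(1+ψ(Kᵢ−1)), yᵢ = Kᵢxᵢ:
  diethyl ether: x = 0.1548, y = 0.3831
  n-hexane: x = 0.5963, y = 0.5403
  toluene: x = 0.2488, y = 0.0766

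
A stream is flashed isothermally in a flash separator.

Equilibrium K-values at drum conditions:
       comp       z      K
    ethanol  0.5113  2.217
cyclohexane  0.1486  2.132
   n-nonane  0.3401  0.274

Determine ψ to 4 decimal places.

Newton iteration, ψ⁰ = 0.5:
  ψ = 0.5000: g = 0.10665, g' = -0.8121 → ψ = 0.6313
  ψ = 0.6313: g = -0.00585, g' = -0.9179 → ψ = 0.6249
Converged at ψ = 0.6249.

ψ = 0.6249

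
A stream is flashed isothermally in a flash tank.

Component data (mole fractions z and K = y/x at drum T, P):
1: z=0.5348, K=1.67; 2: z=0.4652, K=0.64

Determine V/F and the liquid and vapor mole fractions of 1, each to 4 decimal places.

Rachford–Rice: g(V/F) = Σ zᵢ(Kᵢ−1)/(1+V/F(Kᵢ−1)) = 0.
Feasibility: ΣzᵢKᵢ = 1.1908, Σzᵢ/Kᵢ = 1.0471 — both > 1, two phases present.
Binary case is linear: z₁(K₁−1)(1+V/F(K₂−1)) + z₂(K₂−1)(1+V/F(K₁−1)) = 0
⇒ V/F = [z₁(K₁−1)+z₂(K₂−1)] / [−(K₁−1)(K₂−1)] = 0.19084/0.24120 = 0.7912
Compositions from xᵢ = zᵢ/(1+V/F(Kᵢ−1)), yᵢ = Kᵢxᵢ:
  1: x = 0.3495, y = 0.5837
  2: x = 0.6505, y = 0.4163

V/F = 0.7912, x_1 = 0.3495, y_1 = 0.5837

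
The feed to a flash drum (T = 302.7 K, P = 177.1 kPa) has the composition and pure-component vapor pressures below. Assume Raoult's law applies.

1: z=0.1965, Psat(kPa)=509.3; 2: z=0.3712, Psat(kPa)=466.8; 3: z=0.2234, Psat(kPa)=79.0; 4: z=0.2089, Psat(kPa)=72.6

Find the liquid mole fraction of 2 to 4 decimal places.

x_2 = 0.1678

Raoult's law: Kᵢ = Pᵢˢᵃᵗ/P = Pᵢˢᵃᵗ/177.1.
  K_1 = 509.3/177.1 = 2.875776, K_2 = 466.8/177.1 = 2.635799, K_3 = 79.0/177.1 = 0.446076, K_4 = 72.6/177.1 = 0.409938
Rachford–Rice: g(β) = Σ zᵢ(Kᵢ−1)/(1+β(Kᵢ−1)) = 0.
Check two-phase: ΣzᵢKᵢ = 1.7288 > 1 and Σzᵢ/Kᵢ = 1.2196 > 1, so g(0) = 0.7288 > 0 and g(1) = -0.2196 < 0.
Iterate (Newton) starting at β = 0.5:
  β = 0.5000: g = 0.17822, g' = -0.7621 → β = 0.7338
  β = 0.7338: g = 0.00514, g' = -0.7484 → β = 0.7407
Converged at β = 0.7407.
Compositions from xᵢ = zᵢ/(1+β(Kᵢ−1)), yᵢ = Kᵢxᵢ:
  1: x = 0.0822, y = 0.2365
  2: x = 0.1678, y = 0.4424
  3: x = 0.3788, y = 0.1690
  4: x = 0.3711, y = 0.1521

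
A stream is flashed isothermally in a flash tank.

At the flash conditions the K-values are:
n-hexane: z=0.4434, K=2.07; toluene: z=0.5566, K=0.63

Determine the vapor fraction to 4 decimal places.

Rachford–Rice: g(ψ) = Σ zᵢ(Kᵢ−1)/(1+ψ(Kᵢ−1)) = 0.
g(0) = ΣzᵢKᵢ − 1 = 0.2685 and g(1) = 1 − Σzᵢ/Kᵢ = -0.0977, so a root lies in (0, 1).
Binary case is linear: z₁(K₁−1)(1+ψ(K₂−1)) + z₂(K₂−1)(1+ψ(K₁−1)) = 0
⇒ ψ = [z₁(K₁−1)+z₂(K₂−1)] / [−(K₁−1)(K₂−1)] = 0.26850/0.39590 = 0.6782

ψ = 0.6782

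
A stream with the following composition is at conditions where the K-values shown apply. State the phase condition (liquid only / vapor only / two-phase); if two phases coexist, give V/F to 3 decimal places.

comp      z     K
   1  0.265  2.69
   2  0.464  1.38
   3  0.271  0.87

ΣzᵢKᵢ = 1.589; Σzᵢ/Kᵢ = 0.746.
Since Σzᵢ/Kᵢ < 1 the mixture is above its dew point — single vapor phase.

vapor only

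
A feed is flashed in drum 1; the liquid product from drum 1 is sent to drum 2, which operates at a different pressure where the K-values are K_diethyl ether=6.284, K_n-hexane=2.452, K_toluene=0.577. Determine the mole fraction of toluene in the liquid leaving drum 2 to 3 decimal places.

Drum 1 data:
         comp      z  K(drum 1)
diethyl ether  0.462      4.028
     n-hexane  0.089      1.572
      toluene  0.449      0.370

x_toluene (drum 2) = 0.896

Drum 1:
Iterate (Newton) starting at ψ₁ = 0.5:
  ψ₁ = 0.500: g = 0.1831, g' = -1.068 → ψ₁ = 0.671
  ψ₁ = 0.671: g = 0.0077, g' = -1.011 → ψ₁ = 0.679
Converged at ψ₁ = 0.679.
Drum-1 compositions:
  diethyl ether: x = 0.151, y = 0.609
  n-hexane: x = 0.064, y = 0.101
  toluene: x = 0.785, y = 0.290
Drum-2 feed = drum-1 liquid: z₂ = (0.1512, 0.0641, 0.7847).
Drum 2:
Let ψ₂ = V/F and solve Σ zᵢ(Kᵢ−1)/(1+ψ₂(Kᵢ−1)) = 0.
Check two-phase: ΣzᵢKᵢ = 1.560 > 1 and Σzᵢ/Kᵢ = 1.410 > 1, so g(0) = 0.560 > 0 and g(1) = -0.410 < 0.
Newton iteration, ψ₂⁰ = 0.33:
  ψ₂ = 0.330: g = -0.0318, g' = -0.812 → ψ₂ = 0.291
  ψ₂ = 0.291: g = 0.0017, g' = -0.905 → ψ₂ = 0.293
Converged at ψ₂ = 0.293.
  diethyl ether: x = 0.059, y = 0.373
  n-hexane: x = 0.045, y = 0.110
  toluene: x = 0.896, y = 0.517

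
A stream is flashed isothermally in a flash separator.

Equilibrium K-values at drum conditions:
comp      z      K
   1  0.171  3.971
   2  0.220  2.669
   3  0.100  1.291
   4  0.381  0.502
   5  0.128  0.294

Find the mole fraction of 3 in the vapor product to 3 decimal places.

y_3 = 0.111

Material balance + equilibrium reduce to Σ zᵢ(Kᵢ−1)/(1+ψ(Kᵢ−1)) = 0.
Feasibility: ΣzᵢKᵢ = 1.624, Σzᵢ/Kᵢ = 1.397 — both > 1, two phases present.
Newton iteration, ψ⁰ = 0.5:
  ψ = 0.500: g = 0.0376, g' = -0.753 → ψ = 0.550
Converged at ψ = 0.550.
Compositions from xᵢ = zᵢ/(1+ψ(Kᵢ−1)), yᵢ = Kᵢxᵢ:
  1: x = 0.065, y = 0.258
  2: x = 0.115, y = 0.306
  3: x = 0.086, y = 0.111
  4: x = 0.525, y = 0.263
  5: x = 0.209, y = 0.062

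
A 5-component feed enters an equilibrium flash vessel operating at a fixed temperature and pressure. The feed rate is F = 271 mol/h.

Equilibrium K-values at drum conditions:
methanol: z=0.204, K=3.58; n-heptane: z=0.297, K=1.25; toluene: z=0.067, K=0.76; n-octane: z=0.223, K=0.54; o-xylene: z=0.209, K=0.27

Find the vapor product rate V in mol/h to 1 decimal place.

V = 94.9 mol/h

Newton iteration, β⁰ = 0.5:
  β = 0.500: g = -0.0959, g' = -0.634 → β = 0.349
  β = 0.349: g = 0.0009, g' = -0.664 → β = 0.350
Converged at β = 0.350.
Then V = β·F = 0.3502·271 = 94.9 mol/h and L = F − V = 176.1 mol/h.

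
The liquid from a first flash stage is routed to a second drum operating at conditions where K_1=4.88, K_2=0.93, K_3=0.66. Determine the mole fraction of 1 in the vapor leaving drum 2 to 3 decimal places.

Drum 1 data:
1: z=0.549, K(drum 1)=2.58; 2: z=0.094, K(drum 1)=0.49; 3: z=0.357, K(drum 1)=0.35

Drum 1:
Material balance + equilibrium reduce to Σ zᵢ(Kᵢ−1)/(1+ψ₁(Kᵢ−1)) = 0.
Check two-phase: ΣzᵢKᵢ = 1.587 > 1 and Σzᵢ/Kᵢ = 1.425 > 1, so g(0) = 0.587 > 0 and g(1) = -0.425 < 0.
Newton iteration, ψ₁⁰ = 0.5:
  ψ₁ = 0.500: g = 0.0765, g' = -0.803 → ψ₁ = 0.595
Converged at ψ₁ = 0.595.
Drum-1 compositions:
  1: x = 0.283, y = 0.730
  2: x = 0.135, y = 0.066
  3: x = 0.582, y = 0.204
Drum-2 feed = drum-1 liquid: z₂ = (0.2830, 0.1349, 0.5821).
Drum 2:
Iterate (Newton) starting at ψ₂ = 0.6:
  ψ₂ = 0.600: g = 0.0715, g' = -0.492 → ψ₂ = 0.745
  ψ₂ = 0.745: g = 0.0071, g' = -0.403 → ψ₂ = 0.763
Converged at ψ₂ = 0.763.
  1: x = 0.071, y = 0.349
  2: x = 0.143, y = 0.133
  3: x = 0.786, y = 0.519

y_1 (drum 2) = 0.349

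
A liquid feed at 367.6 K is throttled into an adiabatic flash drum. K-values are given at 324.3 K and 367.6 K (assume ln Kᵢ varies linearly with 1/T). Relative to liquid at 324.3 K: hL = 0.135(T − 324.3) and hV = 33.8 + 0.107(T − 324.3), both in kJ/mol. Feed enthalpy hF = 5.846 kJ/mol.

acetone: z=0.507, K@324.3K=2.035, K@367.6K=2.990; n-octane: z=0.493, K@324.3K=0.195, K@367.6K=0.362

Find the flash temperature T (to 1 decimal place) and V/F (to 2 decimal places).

Adiabatic flash: solve Rachford–Rice at each trial T, then check hF = ψ·hV(T) + (1−ψ)·hL(T).
  T = 324.3 K: K = (2.035, 0.195), RR gives ψ = 0.153, H_out = 5.188 kJ/mol
  T = 367.6 K: K = (2.990, 0.362), RR gives ψ = 0.547, H_out = 23.669 kJ/mol
  T = 346.0 K: K = (2.498, 0.271), RR gives ψ = 0.366, H_out = 15.090 kJ/mol
  T = 335.1 K: K = (2.261, 0.231), RR gives ψ = 0.268, H_out = 10.445 kJ/mol
  T = 329.7 K: K = (2.147, 0.213), RR gives ψ = 0.214, H_out = 7.928 kJ/mol
  T = 327.0 K: K = (2.091, 0.204), RR gives ψ = 0.185, H_out = 6.591 kJ/mol
  T = 325.6 K: K = (2.062, 0.199), RR gives ψ = 0.169, H_out = 5.872 kJ/mol
  T = 325.0 K: K = (2.049, 0.197), RR gives ψ = 0.162, H_out = 5.558 kJ/mol
  T = 325.3 K: K = (2.056, 0.198), RR gives ψ = 0.165, H_out = 5.716 kJ/mol
  T = 325.5 K: K = (2.060, 0.199), RR gives ψ = 0.168, H_out = 5.820 kJ/mol
Continuing to bisect between 325.5 K and 325.6 K converges to T = 325.5 K, at which ψ = 0.17.

T = 325.5 K, V/F = 0.17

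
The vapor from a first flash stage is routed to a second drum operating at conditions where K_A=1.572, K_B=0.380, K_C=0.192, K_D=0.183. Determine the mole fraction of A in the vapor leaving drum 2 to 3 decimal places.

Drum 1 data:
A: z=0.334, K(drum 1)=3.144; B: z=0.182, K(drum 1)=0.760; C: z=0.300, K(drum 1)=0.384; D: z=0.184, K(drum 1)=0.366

y_A (drum 2) = 0.885

Drum 1:
Let ψ₁ = V/F and solve Σ zᵢ(Kᵢ−1)/(1+ψ₁(Kᵢ−1)) = 0.
Feasibility: ΣzᵢKᵢ = 1.371, Σzᵢ/Kᵢ = 1.630 — both > 1, two phases present.
Iterate (Newton) starting at ψ₁ = 0.5:
  ψ₁ = 0.500: g = -0.1419, g' = -0.767 → ψ₁ = 0.315
  ψ₁ = 0.315: g = 0.0050, g' = -0.850 → ψ₁ = 0.321
Converged at ψ₁ = 0.321.
Drum-1 compositions:
  A: x = 0.198, y = 0.622
  B: x = 0.197, y = 0.150
  C: x = 0.374, y = 0.144
  D: x = 0.231, y = 0.085
Drum-2 feed = drum-1 vapor: z₂ = (0.6220, 0.1499, 0.1436, 0.0846).
Drum 2:
Material balance + equilibrium reduce to Σ zᵢ(Kᵢ−1)/(1+ψ₂(Kᵢ−1)) = 0.
Feasibility: ΣzᵢKᵢ = 1.078, Σzᵢ/Kᵢ = 2.000 — both > 1, two phases present.
Newton–Raphson from ψ₂ = 0.62:
  ψ₂ = 0.620: g = -0.2608, g' = -0.871 → ψ₂ = 0.321
  ψ₂ = 0.321: g = -0.0655, g' = -0.509 → ψ₂ = 0.192
  ψ₂ = 0.192: g = -0.0042, g' = -0.450 → ψ₂ = 0.183
Converged at ψ₂ = 0.183.
  A: x = 0.563, y = 0.885
  B: x = 0.169, y = 0.064
  C: x = 0.168, y = 0.032
  D: x = 0.099, y = 0.018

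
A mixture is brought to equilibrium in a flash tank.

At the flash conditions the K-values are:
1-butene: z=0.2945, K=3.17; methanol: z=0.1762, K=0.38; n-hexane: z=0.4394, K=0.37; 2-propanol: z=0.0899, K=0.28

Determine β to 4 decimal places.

Let β = V/F and solve Σ zᵢ(Kᵢ−1)/(1+β(Kᵢ−1)) = 0.
g(0) = ΣzᵢKᵢ − 1 = 0.1883 and g(1) = 1 − Σzᵢ/Kᵢ = -1.0652, so a root lies in (0, 1).
Newton iteration, β⁰ = 0.5:
  β = 0.5000: g = -0.35708, g' = -0.9467 → β = 0.1228
  β = 0.1228: g = 0.01528, g' = -1.2048 → β = 0.1355
  β = 0.1355: g = 0.00019, g' = -1.1746 → β = 0.1357
Converged at β = 0.1357.

β = 0.1357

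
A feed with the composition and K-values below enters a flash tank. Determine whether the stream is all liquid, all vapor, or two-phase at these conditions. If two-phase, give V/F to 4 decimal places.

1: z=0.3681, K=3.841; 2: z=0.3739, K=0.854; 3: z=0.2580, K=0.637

ΣzᵢKᵢ = 1.8975; Σzᵢ/Kᵢ = 0.9387.
Since Σzᵢ/Kᵢ < 1 the mixture is above its dew point — single vapor phase.

all vapor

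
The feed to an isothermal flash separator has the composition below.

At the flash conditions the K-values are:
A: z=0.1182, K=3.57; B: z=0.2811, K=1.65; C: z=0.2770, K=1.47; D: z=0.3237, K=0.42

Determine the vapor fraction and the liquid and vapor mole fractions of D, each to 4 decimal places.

ψ = 0.7317, x_D = 0.5623, y_D = 0.2362

Material balance + equilibrium reduce to Σ zᵢ(Kᵢ−1)/(1+ψ(Kᵢ−1)) = 0.
Check two-phase: ΣzᵢKᵢ = 1.4289 > 1 and Σzᵢ/Kᵢ = 1.1626 > 1, so g(0) = 0.4289 > 0 and g(1) = -0.1626 < 0.
Iterate (Newton) starting at ψ = 0.47:
  ψ = 0.4700: g = 0.12607, g' = -0.4767 → ψ = 0.7345
  ψ = 0.7345: g = -0.00143, g' = -0.5124 → ψ = 0.7317
Converged at ψ = 0.7317.
Compositions from xᵢ = zᵢ/(1+ψ(Kᵢ−1)), yᵢ = Kᵢxᵢ:
  A: x = 0.0410, y = 0.1465
  B: x = 0.1905, y = 0.3143
  C: x = 0.2061, y = 0.3030
  D: x = 0.5623, y = 0.2362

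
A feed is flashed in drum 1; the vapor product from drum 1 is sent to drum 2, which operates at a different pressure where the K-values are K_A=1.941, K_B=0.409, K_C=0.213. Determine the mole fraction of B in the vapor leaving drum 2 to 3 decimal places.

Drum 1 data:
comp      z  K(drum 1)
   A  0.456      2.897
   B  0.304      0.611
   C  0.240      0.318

y_B (drum 2) = 0.147

Drum 1:
Material balance + equilibrium reduce to Σ zᵢ(Kᵢ−1)/(1+ψ₁(Kᵢ−1)) = 0.
Check two-phase: ΣzᵢKᵢ = 1.583 > 1 and Σzᵢ/Kᵢ = 1.410 > 1, so g(0) = 0.583 > 0 and g(1) = -0.410 < 0.
Iterate (Newton) starting at ψ₁ = 0.5:
  ψ₁ = 0.500: g = 0.0488, g' = -0.760 → ψ₁ = 0.564
  ψ₁ = 0.564: g = 0.0003, g' = -0.753 → ψ₁ = 0.565
Converged at ψ₁ = 0.565.
Drum-1 compositions:
  A: x = 0.220, y = 0.638
  B: x = 0.390, y = 0.238
  C: x = 0.390, y = 0.124
Drum-2 feed = drum-1 vapor: z₂ = (0.6379, 0.2380, 0.1241).
Drum 2:
Newton iteration, ψ₂⁰ = 0.54:
  ψ₂ = 0.540: g = 0.0215, g' = -0.660 → ψ₂ = 0.573
  ψ₂ = 0.573: g = -0.0004, g' = -0.683 → ψ₂ = 0.572
Converged at ψ₂ = 0.572.
  A: x = 0.415, y = 0.805
  B: x = 0.360, y = 0.147
  C: x = 0.226, y = 0.048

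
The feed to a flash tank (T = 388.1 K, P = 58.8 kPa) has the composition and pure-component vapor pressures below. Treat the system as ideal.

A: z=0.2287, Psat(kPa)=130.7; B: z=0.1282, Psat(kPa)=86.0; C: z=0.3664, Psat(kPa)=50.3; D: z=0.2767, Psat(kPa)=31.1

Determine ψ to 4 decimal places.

ψ = 0.4777

Raoult's law: Kᵢ = Pᵢˢᵃᵗ/P = Pᵢˢᵃᵗ/58.8.
  K_A = 130.7/58.8 = 2.222789, K_B = 86.0/58.8 = 1.462585, K_C = 50.3/58.8 = 0.855442, K_D = 31.1/58.8 = 0.528912
Let ψ = V/F and solve Σ zᵢ(Kᵢ−1)/(1+ψ(Kᵢ−1)) = 0.
Feasibility: ΣzᵢKᵢ = 1.1556, Σzᵢ/Kᵢ = 1.1420 — both > 1, two phases present.
Newton iteration, ψ⁰ = 0.35:
  ψ = 0.3500: g = 0.03500, g' = -0.2846 → ψ = 0.4730
  ψ = 0.4730: g = 0.00125, g' = -0.2662 → ψ = 0.4777
Converged at ψ = 0.4777.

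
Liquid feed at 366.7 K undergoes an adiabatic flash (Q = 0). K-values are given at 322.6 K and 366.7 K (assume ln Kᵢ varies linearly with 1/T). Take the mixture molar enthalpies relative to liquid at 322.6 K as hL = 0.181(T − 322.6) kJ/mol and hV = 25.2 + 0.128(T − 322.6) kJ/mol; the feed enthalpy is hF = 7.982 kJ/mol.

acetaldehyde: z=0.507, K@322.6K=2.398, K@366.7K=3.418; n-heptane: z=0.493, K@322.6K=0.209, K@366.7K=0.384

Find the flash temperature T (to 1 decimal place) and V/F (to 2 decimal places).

T = 324.5 K, V/F = 0.30

Adiabatic flash: solve Rachford–Rice at each trial T, then check hF = ψ·hV(T) + (1−ψ)·hL(T).
  T = 322.6 K: K = (2.398, 0.209), RR gives ψ = 0.288, H_out = 7.266 kJ/mol
  T = 366.7 K: K = (3.418, 0.384), RR gives ψ = 0.619, H_out = 22.138 kJ/mol
  T = 344.6 K: K = (2.894, 0.289), RR gives ψ = 0.453, H_out = 14.857 kJ/mol
  T = 333.6 K: K = (2.643, 0.247), RR gives ψ = 0.373, H_out = 11.177 kJ/mol
  T = 328.1 K: K = (2.519, 0.227), RR gives ψ = 0.332, H_out = 9.261 kJ/mol
  T = 325.4 K: K = (2.460, 0.218), RR gives ψ = 0.311, H_out = 8.293 kJ/mol
  T = 324.0 K: K = (2.429, 0.214), RR gives ψ = 0.300, H_out = 7.783 kJ/mol
Linear interpolation between T = 324.0 (H_out = 7.783) and T = 325.4 (H_out = 8.293) on hF = 7.982 gives T ≈ 324.5 K, at which ψ = 0.30.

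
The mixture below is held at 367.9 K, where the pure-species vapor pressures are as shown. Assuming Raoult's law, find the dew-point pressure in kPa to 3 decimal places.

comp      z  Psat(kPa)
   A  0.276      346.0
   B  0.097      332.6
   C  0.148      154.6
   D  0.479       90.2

Pdew = 135.924 kPa

At the dew point ψ → 1, so Σzᵢ/Kᵢ = 1 with Kᵢ = Pᵢˢᵃᵗ/P ⇒ 1/P = Σzᵢ/Pᵢˢᵃᵗ.
1/P = 0.276/346.0 + 0.097/332.6 + 0.148/154.6 + 0.479/90.2 = 0.007357 ⇒ P = 135.924 kPa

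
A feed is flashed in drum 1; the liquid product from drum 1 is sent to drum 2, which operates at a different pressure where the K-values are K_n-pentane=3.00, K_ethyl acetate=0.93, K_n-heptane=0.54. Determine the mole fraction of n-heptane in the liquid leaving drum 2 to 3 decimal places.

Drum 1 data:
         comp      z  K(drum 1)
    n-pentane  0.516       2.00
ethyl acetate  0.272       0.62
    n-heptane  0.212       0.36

Drum 1:
Material balance + equilibrium reduce to Σ zᵢ(Kᵢ−1)/(1+ψ₁(Kᵢ−1)) = 0.
Feasibility: ΣzᵢKᵢ = 1.277, Σzᵢ/Kᵢ = 1.286 — both > 1, two phases present.
Newton–Raphson from ψ₁ = 0.35:
  ψ₁ = 0.350: g = 0.0882, g' = -0.480 → ψ₁ = 0.534
  ψ₁ = 0.534: g = 0.0007, g' = -0.481 → ψ₁ = 0.535
Converged at ψ₁ = 0.535.
Drum-1 compositions:
  n-pentane: x = 0.336, y = 0.672
  ethyl acetate: x = 0.341, y = 0.212
  n-heptane: x = 0.322, y = 0.116
Drum-2 feed = drum-1 liquid: z₂ = (0.3361, 0.3414, 0.3224).
Drum 2:
Rachford–Rice: g(ψ₂) = Σ zᵢ(Kᵢ−1)/(1+ψ₂(Kᵢ−1)) = 0.
Feasibility: ΣzᵢKᵢ = 1.500, Σzᵢ/Kᵢ = 1.076 — both > 1, two phases present.
Newton iteration, ψ₂⁰ = 0.37:
  ψ₂ = 0.370: g = 0.1831, g' = -0.545 → ψ₂ = 0.706
  ψ₂ = 0.706: g = 0.0339, g' = -0.383 → ψ₂ = 0.795
  ψ₂ = 0.795: g = 0.0005, g' = -0.372 → ψ₂ = 0.796
Converged at ψ₂ = 0.796.
  n-pentane: x = 0.130, y = 0.389
  ethyl acetate: x = 0.362, y = 0.336
  n-heptane: x = 0.509, y = 0.275

x_n-heptane (drum 2) = 0.509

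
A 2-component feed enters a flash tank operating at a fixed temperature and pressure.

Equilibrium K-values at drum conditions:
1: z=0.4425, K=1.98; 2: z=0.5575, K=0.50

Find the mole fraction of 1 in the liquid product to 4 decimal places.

x_1 = 0.3378

Let ψ = V/F and solve Σ zᵢ(Kᵢ−1)/(1+ψ(Kᵢ−1)) = 0.
Check two-phase: ΣzᵢKᵢ = 1.1549 > 1 and Σzᵢ/Kᵢ = 1.3385 > 1, so g(0) = 0.1549 > 0 and g(1) = -0.3385 < 0.
Binary case is linear: z₁(K₁−1)(1+ψ(K₂−1)) + z₂(K₂−1)(1+ψ(K₁−1)) = 0
⇒ ψ = [z₁(K₁−1)+z₂(K₂−1)] / [−(K₁−1)(K₂−1)] = 0.15490/0.49000 = 0.3161
Compositions from xᵢ = zᵢ/(1+ψ(Kᵢ−1)), yᵢ = Kᵢxᵢ:
  1: x = 0.3378, y = 0.6689
  2: x = 0.6622, y = 0.3311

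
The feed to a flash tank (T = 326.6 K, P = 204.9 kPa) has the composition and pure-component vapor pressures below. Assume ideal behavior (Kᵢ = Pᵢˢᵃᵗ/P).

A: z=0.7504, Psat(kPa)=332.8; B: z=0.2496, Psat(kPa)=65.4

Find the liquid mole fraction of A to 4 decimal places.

x_A = 0.5217

Raoult's law: Kᵢ = Pᵢˢᵃᵗ/P = Pᵢˢᵃᵗ/204.9.
  K_A = 332.8/204.9 = 1.624207, K_B = 65.4/204.9 = 0.319180
Material balance + equilibrium reduce to Σ zᵢ(Kᵢ−1)/(1+ψ(Kᵢ−1)) = 0.
g(0) = ΣzᵢKᵢ − 1 = 0.2985 and g(1) = 1 − Σzᵢ/Kᵢ = -0.2440, so a root lies in (0, 1).
Iterate (Newton) starting at ψ = 0.37:
  ψ = 0.3700: g = 0.15337, g' = -0.3997 → ψ = 0.7537
  ψ = 0.7537: g = -0.03051, g' = -0.6233 → ψ = 0.7048
  ψ = 0.7048: g = -0.00139, g' = -0.5686 → ψ = 0.7023
Converged at ψ = 0.7023.
Compositions from xᵢ = zᵢ/(1+ψ(Kᵢ−1)), yᵢ = Kᵢxᵢ:
  A: x = 0.5217, y = 0.8473
  B: x = 0.4783, y = 0.1527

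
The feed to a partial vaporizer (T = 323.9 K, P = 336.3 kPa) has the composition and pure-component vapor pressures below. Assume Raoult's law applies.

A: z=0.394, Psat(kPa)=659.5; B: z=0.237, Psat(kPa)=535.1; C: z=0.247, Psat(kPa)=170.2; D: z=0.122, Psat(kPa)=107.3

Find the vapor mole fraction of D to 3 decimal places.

y_D = 0.071

Raoult's law: Kᵢ = Pᵢˢᵃᵗ/P = Pᵢˢᵃᵗ/336.3.
  K_A = 659.5/336.3 = 1.96105, K_B = 535.1/336.3 = 1.59114, K_C = 170.2/336.3 = 0.50610, K_D = 107.3/336.3 = 0.31906
Material balance + equilibrium reduce to Σ zᵢ(Kᵢ−1)/(1+β(Kᵢ−1)) = 0.
Feasibility: ΣzᵢKᵢ = 1.314, Σzᵢ/Kᵢ = 1.220 — both > 1, two phases present.
Iterate (Newton) starting at β = 0.6:
  β = 0.600: g = 0.0298, g' = -0.475 → β = 0.663
  β = 0.663: g = -0.0007, g' = -0.500 → β = 0.661
Converged at β = 0.661.
Compositions from xᵢ = zᵢ/(1+β(Kᵢ−1)), yᵢ = Kᵢxᵢ:
  A: x = 0.241, y = 0.472
  B: x = 0.170, y = 0.271
  C: x = 0.367, y = 0.186
  D: x = 0.222, y = 0.071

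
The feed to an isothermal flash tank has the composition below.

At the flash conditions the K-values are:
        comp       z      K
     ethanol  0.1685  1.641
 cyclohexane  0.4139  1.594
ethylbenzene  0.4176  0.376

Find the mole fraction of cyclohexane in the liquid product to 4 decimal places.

x_cyclohexane = 0.3611

Newton–Raphson from β = 0.53:
  β = 0.5300: g = -0.12174, g' = -0.4861 → β = 0.2795
  β = 0.2795: g = -0.01320, g' = -0.3958 → β = 0.2462
  β = 0.2462: g = -0.00010, g' = -0.3898 → β = 0.2459
Converged at β = 0.2459.
Compositions from xᵢ = zᵢ/(1+β(Kᵢ−1)), yᵢ = Kᵢxᵢ:
  ethanol: x = 0.1456, y = 0.2389
  cyclohexane: x = 0.3611, y = 0.5757
  ethylbenzene: x = 0.4933, y = 0.1855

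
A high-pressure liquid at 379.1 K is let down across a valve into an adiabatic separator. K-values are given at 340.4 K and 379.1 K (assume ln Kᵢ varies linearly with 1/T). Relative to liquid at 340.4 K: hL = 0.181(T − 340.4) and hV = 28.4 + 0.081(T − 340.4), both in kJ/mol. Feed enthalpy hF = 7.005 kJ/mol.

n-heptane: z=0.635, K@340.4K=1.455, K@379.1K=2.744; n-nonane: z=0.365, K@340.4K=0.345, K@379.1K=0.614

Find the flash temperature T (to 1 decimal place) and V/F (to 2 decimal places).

Adiabatic flash: solve Rachford–Rice at each trial T, then check hF = ψ·hV(T) + (1−ψ)·hL(T).
  T = 340.4 K: K = (1.455, 0.345), RR gives ψ = 0.167, H_out = 4.750 kJ/mol
  T = 379.1 K: K = (2.744, 0.614), RR gives ψ = 1.000, H_out = 31.535 kJ/mol
  T = 359.8 K: K = (2.034, 0.468), RR gives ψ = 0.840, H_out = 25.743 kJ/mol
  T = 350.1 K: K = (1.728, 0.403), RR gives ψ = 0.563, H_out = 17.207 kJ/mol
  T = 345.2 K: K = (1.586, 0.373), RR gives ψ = 0.391, H_out = 11.772 kJ/mol
  T = 342.8 K: K = (1.520, 0.359), RR gives ψ = 0.288, H_out = 8.550 kJ/mol
Linear interpolation between T = 340.4 (H_out = 4.750) and T = 342.8 (H_out = 8.550) on hF = 7.005 gives T ≈ 341.8 K, at which ψ = 0.24.

T = 341.8 K, V/F = 0.24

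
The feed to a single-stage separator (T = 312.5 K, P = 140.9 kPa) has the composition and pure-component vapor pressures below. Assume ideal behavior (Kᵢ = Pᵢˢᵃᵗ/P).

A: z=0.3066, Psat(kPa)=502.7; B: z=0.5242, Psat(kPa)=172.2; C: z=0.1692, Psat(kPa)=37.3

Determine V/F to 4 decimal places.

V/F = 0.8653

Raoult's law: Kᵢ = Pᵢˢᵃᵗ/P = Pᵢˢᵃᵗ/140.9.
  K_A = 502.7/140.9 = 3.567779, K_B = 172.2/140.9 = 1.222143, K_C = 37.3/140.9 = 0.264727
Newton iteration, V/F⁰ = 0.37:
  V/F = 0.3700: g = 0.34042, g' = -0.7263 → V/F = 0.8387
  V/F = 0.8387: g = 0.02326, g' = -0.8442 → V/F = 0.8662
  V/F = 0.8662: g = -0.00083, g' = -0.9066 → V/F = 0.8653
Converged at V/F = 0.8653.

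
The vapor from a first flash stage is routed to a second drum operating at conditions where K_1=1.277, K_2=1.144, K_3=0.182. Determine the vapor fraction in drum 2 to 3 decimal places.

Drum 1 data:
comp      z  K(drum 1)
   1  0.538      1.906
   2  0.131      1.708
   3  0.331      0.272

Drum 1:
Rachford–Rice: g(ψ₁) = Σ zᵢ(Kᵢ−1)/(1+ψ₁(Kᵢ−1)) = 0.
g(0) = ΣzᵢKᵢ − 1 = 0.339 and g(1) = 1 − Σzᵢ/Kᵢ = -0.576, so a root lies in (0, 1).
Newton iteration, ψ₁⁰ = 0.38:
  ψ₁ = 0.380: g = 0.1026, g' = -0.620 → ψ₁ = 0.545
  ψ₁ = 0.545: g = -0.0064, g' = -0.714 → ψ₁ = 0.536
Converged at ψ₁ = 0.536.
Drum-1 compositions:
  1: x = 0.362, y = 0.690
  2: x = 0.095, y = 0.162
  3: x = 0.543, y = 0.148
Drum-2 feed = drum-1 vapor: z₂ = (0.6901, 0.1622, 0.1477).
Drum 2:
Rachford–Rice: g(ψ₂) = Σ zᵢ(Kᵢ−1)/(1+ψ₂(Kᵢ−1)) = 0.
Feasibility: ΣzᵢKᵢ = 1.094, Σzᵢ/Kᵢ = 1.494 — both > 1, two phases present.
Newton–Raphson from ψ₂ = 0.5:
  ψ₂ = 0.500: g = -0.0147, g' = -0.327 → ψ₂ = 0.455
  ψ₂ = 0.455: g = -0.0007, g' = -0.295 → ψ₂ = 0.453
Converged at ψ₂ = 0.452.
  1: x = 0.613, y = 0.783
  2: x = 0.152, y = 0.174
  3: x = 0.234, y = 0.043

V/F (drum 2) = 0.452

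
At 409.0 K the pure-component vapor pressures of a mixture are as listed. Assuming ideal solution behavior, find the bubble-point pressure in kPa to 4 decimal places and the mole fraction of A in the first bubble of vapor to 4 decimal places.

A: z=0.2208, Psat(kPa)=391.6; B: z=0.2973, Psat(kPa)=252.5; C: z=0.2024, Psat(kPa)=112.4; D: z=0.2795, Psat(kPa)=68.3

Pbub = 203.3731 kPa, y_A = 0.4252

At the bubble point ψ → 0, so ΣzᵢKᵢ = 1 with Kᵢ = Pᵢˢᵃᵗ/P ⇒ P = ΣzᵢPᵢˢᵃᵗ.
P = 0.2208·391.6 + 0.2973·252.5 + 0.2024·112.4 + 0.2795·68.3 = 203.3731 kPa
yᵢ = zᵢPᵢˢᵃᵗ/P ⇒ y_A = 0.2208·391.6/203.3731 = 0.4252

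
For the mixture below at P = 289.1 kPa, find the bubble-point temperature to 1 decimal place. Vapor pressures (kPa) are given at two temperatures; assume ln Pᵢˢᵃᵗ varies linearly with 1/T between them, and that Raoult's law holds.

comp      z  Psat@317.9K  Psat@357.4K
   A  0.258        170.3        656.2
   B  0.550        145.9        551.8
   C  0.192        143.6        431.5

T = 336.4 K

Bubble-point temperature: ΣzᵢPᵢˢᵃᵗ(T) = P. Interpolate ln Pᵢˢᵃᵗ = aᵢ + bᵢ/T.
  T = 317.9 K: ΣzᵢPᵢˢᵃᵗ = 151.75 kPa
  T = 357.4 K: ΣzᵢPᵢˢᵃᵗ = 555.64 kPa
  T = 337.6 K: ΣzᵢPᵢˢᵃᵗ = 300.83 kPa
  T = 327.8 K: ΣzᵢPᵢˢᵃᵗ = 216.19 kPa
  T = 332.7 K: ΣzᵢPᵢˢᵃᵗ = 255.62 kPa
  T = 335.1 K: ΣzᵢPᵢˢᵃᵗ = 277.01 kPa
Interpolating between 335.1 K and 337.6 K gives T ≈ 336.4 K.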